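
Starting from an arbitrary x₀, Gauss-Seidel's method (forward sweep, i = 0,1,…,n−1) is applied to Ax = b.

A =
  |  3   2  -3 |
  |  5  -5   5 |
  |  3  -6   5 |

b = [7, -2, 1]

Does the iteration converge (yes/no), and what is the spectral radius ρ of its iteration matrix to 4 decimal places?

no, ρ = 1.4158

Split A = D + L + U, D = diag(3, -5, 5).
T_GS = -(D+L)⁻¹U: row 0 first, T[0,1] = -(2)/(3) = -0.6667; later rows by forward substitution.
  T[0,:] = [+0.0000  -0.6667  +1.0000]
  T[1,:] = [+0.0000  -0.6667  +2.0000]
  T[2,:] = [+0.0000  -0.4000  +1.8000]
moduli |λ_i(T)| = 1.4158, 0.2825, 0.0000.
ρ = 1.4158; 1.4158 > 1, so it fails to converge.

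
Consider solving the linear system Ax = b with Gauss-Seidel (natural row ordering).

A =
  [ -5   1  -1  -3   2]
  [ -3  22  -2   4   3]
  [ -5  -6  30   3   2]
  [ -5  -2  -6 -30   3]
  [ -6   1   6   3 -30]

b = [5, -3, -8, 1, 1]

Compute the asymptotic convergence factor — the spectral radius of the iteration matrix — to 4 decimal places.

Write A = D+L+U with D = diag(-5, 22, 30, -30, -30).
Gauss-Seidel: T = -(D+L)⁻¹U, row 0 first, T[0,4] = -(2)/(-5) = +0.4000; later rows by forward substitution.
  T[0,:] = [+0.0000 +0.2000 -0.2000 -0.6000 +0.4000]
  T[1,:] = [+0.0000 +0.0273 +0.0636 -0.2636 -0.0818]
  T[2,:] = [+0.0000 +0.0388 -0.0206 -0.2527 -0.0164]
  T[3,:] = [+0.0000 -0.0429 +0.0332 +0.1681 +0.0421]
  T[4,:] = [+0.0000 -0.0356 +0.0413 +0.0775 -0.0818]
moduli |λ_i(T)| = 0.2188, 0.1131, 0.0383, 0.0383, 0.0000.
ρ = 0.2188; 0.2188 < 1, so it converges for any x₀.

0.2188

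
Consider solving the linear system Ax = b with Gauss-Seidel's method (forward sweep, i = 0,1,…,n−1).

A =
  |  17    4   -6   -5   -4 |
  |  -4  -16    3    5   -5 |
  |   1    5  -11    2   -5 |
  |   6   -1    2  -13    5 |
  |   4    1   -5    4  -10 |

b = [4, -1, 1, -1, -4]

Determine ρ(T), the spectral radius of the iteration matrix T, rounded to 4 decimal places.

0.5242

Diagonal D = diag(17, -16, -11, -13, -10); L, U strict lower/upper.
Gauss-Seidel: T = -(D+L)⁻¹U, row 0 first, T[0,4] = -(-4)/(17) = +0.2353; later rows by forward substitution.
  T[0,:] = [+0.0000 -0.2353 +0.3529 +0.2941 +0.2353]
  T[1,:] = [+0.0000 +0.0588 +0.0993 +0.2390 -0.3713]
  T[2,:] = [+0.0000 +0.0053 +0.0772 +0.3172 -0.6019]
  T[3,:] = [+0.0000 -0.1123 +0.1671 +0.1662 +0.4292]
  T[4,:] = [+0.0000 -0.1358 +0.1794 +0.0494 +0.5296]
|λ(T)| sorted: 0.5242, 0.1839, 0.1132, 0.1132, 0.0000.
ρ(T) = max|λ| = 0.5242; 0.5242 < 1 ⇒ converges.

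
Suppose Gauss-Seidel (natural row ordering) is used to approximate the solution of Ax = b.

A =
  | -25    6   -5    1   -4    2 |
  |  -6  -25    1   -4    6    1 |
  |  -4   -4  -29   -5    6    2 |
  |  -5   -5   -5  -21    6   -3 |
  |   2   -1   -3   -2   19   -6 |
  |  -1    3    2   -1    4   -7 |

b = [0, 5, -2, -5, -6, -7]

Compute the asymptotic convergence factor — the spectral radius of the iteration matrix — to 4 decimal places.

Write A = D+L+U with D = diag(-25, -25, -29, -21, 19, -7).
GS T = -(D+L)⁻¹U: row 0 first, T[0,1] = -(6)/(-25) = +0.2400; later rows by forward substitution.
  T[0,:] = [+0.0000 +0.2400 -0.2000 +0.0400 -0.1600 +0.0800]
  T[1,:] = [+0.0000 -0.0576 +0.0880 -0.1696 +0.2784 +0.0208]
  T[2,:] = [+0.0000 -0.0252 +0.0154 -0.1545 +0.1906 +0.0551]
  T[3,:] = [+0.0000 -0.0374 +0.0230 +0.0677 +0.2122 -0.1800]
  T[4,:] = [+0.0000 -0.0362 +0.0305 -0.0304 +0.0839 +0.2982]
  T[5,:] = [+0.0000 -0.0815 +0.0849 -0.1496 +0.2143 +0.2093]
|eigenvalues of T|: 0.3955, 0.2024, 0.1568, 0.0596, 0.0285, 0.0000.
spectral radius ρ = 0.3955; 0.3955 < 1 ⇒ converges.

0.3955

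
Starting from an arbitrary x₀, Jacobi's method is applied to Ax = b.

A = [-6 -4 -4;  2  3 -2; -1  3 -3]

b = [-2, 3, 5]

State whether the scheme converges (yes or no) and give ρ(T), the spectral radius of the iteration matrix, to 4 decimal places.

A = D + L + U where D = diag(-6, 3, -3).
Jacobi T = -D⁻¹(L+U): T[0,2] = -(-4)/(-6) = -0.6667; T[0,0] = 0.
  T[0,:] = [+0.0000, -0.6667, -0.6667]
  T[1,:] = [-0.6667, +0.0000, +0.6667]
  T[2,:] = [-0.3333, +1.0000, +0.0000]
|eigenvalues of T|: 1.3333, 0.6667, 0.6667.
spectral radius ρ = 1.3333; 1.3333 > 1: divergent.

no, ρ = 1.3333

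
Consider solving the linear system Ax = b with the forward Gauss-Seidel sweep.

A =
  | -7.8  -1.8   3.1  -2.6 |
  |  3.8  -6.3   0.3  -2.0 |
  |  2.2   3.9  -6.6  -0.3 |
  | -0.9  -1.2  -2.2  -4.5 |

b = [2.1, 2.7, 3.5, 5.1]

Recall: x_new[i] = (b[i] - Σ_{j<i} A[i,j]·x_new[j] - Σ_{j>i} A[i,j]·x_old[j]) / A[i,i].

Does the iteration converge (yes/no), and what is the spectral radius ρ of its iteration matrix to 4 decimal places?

yes, ρ = 0.5642

A = D + L + U where D = diag(-7.8, -6.3, -6.6, -4.5).
T_GS = -(D+L)⁻¹U: row 0 first, T[0,2] = -(3.1)/(-7.8) = +0.3974; later rows by forward substitution.
  T[0,:] = [+0.0000  -0.2308  +0.3974  -0.3333]
  T[1,:] = [+0.0000  -0.1392  +0.2873  -0.5185]
  T[2,:] = [+0.0000  -0.1592  +0.3023  -0.4630]
  T[3,:] = [+0.0000  +0.1611  -0.3039  +0.4313]
moduli |λ_i(T)| = 0.5642, 0.0352, 0.0050, 0.0000.
spectral radius ρ = 0.5642; 0.5642 < 1 ⇒ converges.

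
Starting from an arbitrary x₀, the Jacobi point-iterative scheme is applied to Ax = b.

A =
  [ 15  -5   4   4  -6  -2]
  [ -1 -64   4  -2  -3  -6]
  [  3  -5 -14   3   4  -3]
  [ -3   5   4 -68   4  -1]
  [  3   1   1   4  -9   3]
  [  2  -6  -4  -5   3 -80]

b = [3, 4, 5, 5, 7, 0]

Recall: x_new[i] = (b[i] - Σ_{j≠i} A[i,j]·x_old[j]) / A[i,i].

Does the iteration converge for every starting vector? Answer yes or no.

yes

Let D = diag(15, -64, -14, -68, -9, -80); L, U the strict triangles.
Jacobi: T = -D⁻¹(L+U), T[3,1] = -(5)/(-68) = +0.0735; T[3,3] = 0.
  T[0,:] = [+0.0000 +0.3333 -0.2667 -0.2667 +0.4000 +0.1333]
  T[1,:] = [-0.0156 +0.0000 +0.0625 -0.0312 -0.0469 -0.0938]
  T[2,:] = [+0.2143 -0.3571 +0.0000 +0.2143 +0.2857 -0.2143]
  T[3,:] = [-0.0441 +0.0735 +0.0588 +0.0000 +0.0588 -0.0147]
  T[4,:] = [+0.3333 +0.1111 +0.1111 +0.4444 +0.0000 +0.3333]
  T[5,:] = [+0.0250 -0.0750 -0.0500 -0.0625 +0.0375 +0.0000]
eigenvalue magnitudes: 0.4616, 0.2725, 0.2725, 0.1642, 0.1642, 0.0815.
spectral radius ρ = 0.4616; 0.4616 < 1 ⇒ converges.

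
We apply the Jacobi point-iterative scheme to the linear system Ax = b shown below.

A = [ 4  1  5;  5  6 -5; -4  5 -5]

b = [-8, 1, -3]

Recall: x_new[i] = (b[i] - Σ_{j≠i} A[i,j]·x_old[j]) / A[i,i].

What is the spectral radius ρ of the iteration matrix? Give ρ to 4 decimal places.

1.6637

Let D = diag(4, 6, -5); L, U the strict triangles.
T_J = -D⁻¹(L+U): T[1,0] = -(5)/(6) = -0.8333; T[1,1] = 0.
  T[0,:] = [+0.0000  -0.2500  -1.2500]
  T[1,:] = [-0.8333  +0.0000  +0.8333]
  T[2,:] = [-0.8000  +1.0000  +0.0000]
|λ(T)| sorted: 1.6637, 0.8522, 0.8522.
spectral radius ρ = 1.6637; 1.6637 > 1: divergent.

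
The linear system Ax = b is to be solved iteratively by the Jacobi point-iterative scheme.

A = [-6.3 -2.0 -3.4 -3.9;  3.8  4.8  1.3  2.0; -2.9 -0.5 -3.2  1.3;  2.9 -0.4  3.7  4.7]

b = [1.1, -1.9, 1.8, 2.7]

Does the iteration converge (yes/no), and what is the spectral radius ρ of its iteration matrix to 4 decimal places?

Split A = D + L + U, D = diag(-6.3, 4.8, -3.2, 4.7).
Jacobi T = -D⁻¹(L+U): T[3,1] = -(-0.4)/(4.7) = +0.0851; T[3,3] = 0.
  T[0,:] = [+0.0000, -0.3175, -0.5397, -0.6190]
  T[1,:] = [-0.7917, +0.0000, -0.2708, -0.4167]
  T[2,:] = [-0.9062, -0.1562, +0.0000, +0.4062]
  T[3,:] = [-0.6170, +0.0851, -0.7872, +0.0000]
eigenvalue magnitudes: 1.1982, 0.7106, 0.5289, 0.5289.
ρ = 1.1982; 1.1982 > 1 ⇒ diverges.

no, ρ = 1.1982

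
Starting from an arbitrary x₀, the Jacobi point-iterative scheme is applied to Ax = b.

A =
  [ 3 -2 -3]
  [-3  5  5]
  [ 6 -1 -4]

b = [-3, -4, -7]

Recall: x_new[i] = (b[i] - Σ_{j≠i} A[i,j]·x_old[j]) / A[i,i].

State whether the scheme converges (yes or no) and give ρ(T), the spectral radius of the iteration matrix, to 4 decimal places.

no, ρ = 1.6832

Split A = D + L + U, D = diag(3, 5, -4).
Jacobi: T = -D⁻¹(L+U), T[2,0] = -(6)/(-4) = +1.5000; T[2,2] = 0.
  T[0,:] = [+0.0000  +0.6667  +1.0000]
  T[1,:] = [+0.6000  +0.0000  -1.0000]
  T[2,:] = [+1.5000  -0.2500  +0.0000]
moduli |λ_i(T)| = 1.6832, 1.0000, 0.6832.
ρ = 1.6832; 1.6832 > 1: divergent.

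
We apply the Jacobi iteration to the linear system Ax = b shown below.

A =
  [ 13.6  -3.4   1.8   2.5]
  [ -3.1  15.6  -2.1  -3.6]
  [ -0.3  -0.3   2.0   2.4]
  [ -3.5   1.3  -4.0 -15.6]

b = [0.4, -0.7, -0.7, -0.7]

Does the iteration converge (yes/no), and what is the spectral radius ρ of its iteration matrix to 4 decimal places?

Write A = D+L+U with D = diag(13.6, 15.6, 2, -15.6).
Jacobi: T = -D⁻¹(L+U), T[1,2] = -(-2.1)/(15.6) = +0.1346; T[1,1] = 0.
  T[0,:] = [+0.0000 +0.2500 -0.1324 -0.1838]
  T[1,:] = [+0.1987 +0.0000 +0.1346 +0.2308]
  T[2,:] = [+0.1500 +0.1500 +0.0000 -1.2000]
  T[3,:] = [-0.2244 +0.0833 -0.2564 +0.0000]
|eigenvalues of T|: 0.7090, 0.5279, 0.2293, 0.0482.
ρ(T) = max|λ| = 0.7090; 0.7090 < 1 ⇒ converges.

yes, ρ = 0.7090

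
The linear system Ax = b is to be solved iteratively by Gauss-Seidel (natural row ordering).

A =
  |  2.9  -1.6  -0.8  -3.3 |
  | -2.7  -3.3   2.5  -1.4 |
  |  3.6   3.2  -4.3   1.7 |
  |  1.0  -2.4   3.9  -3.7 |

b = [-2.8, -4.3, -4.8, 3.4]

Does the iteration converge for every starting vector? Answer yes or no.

no

A = D + L + U where D = diag(2.9, -3.3, -4.3, -3.7).
T_GS = -(D+L)⁻¹U: row 0 first, T[0,3] = -(-3.3)/(2.9) = +1.1379; later rows by forward substitution.
  T[0,:] = [+0.0000 +0.5517 +0.2759 +1.1379]
  T[1,:] = [+0.0000 -0.4514 +0.5319 -1.3553]
  T[2,:] = [+0.0000 +0.1260 +0.6268 +0.3395]
  T[3,:] = [+0.0000 +0.5747 +0.3902 +1.5445]
|roots of det(T-λI)|: 1.3139, 0.2878, 0.1181, 0.0000.
ρ = 1.3139; 1.3139 > 1, so it fails to converge.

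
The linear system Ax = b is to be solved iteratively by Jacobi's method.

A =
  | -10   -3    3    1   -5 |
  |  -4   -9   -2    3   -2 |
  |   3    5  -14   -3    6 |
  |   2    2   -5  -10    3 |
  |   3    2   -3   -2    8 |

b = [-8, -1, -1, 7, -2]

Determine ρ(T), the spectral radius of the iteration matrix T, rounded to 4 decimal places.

A = D + L + U where D = diag(-10, -9, -14, -10, 8).
Jacobi: T = -D⁻¹(L+U), T[1,4] = -(-2)/(-9) = -0.2222; T[1,1] = 0.
  T[0,:] = [+0.0000  -0.3000  +0.3000  +0.1000  -0.5000]
  T[1,:] = [-0.4444  +0.0000  -0.2222  +0.3333  -0.2222]
  T[2,:] = [+0.2143  +0.3571  +0.0000  -0.2143  +0.4286]
  T[3,:] = [+0.2000  +0.2000  -0.5000  +0.0000  +0.3000]
  T[4,:] = [-0.3750  -0.2500  +0.3750  +0.2500  +0.0000]
|λ(T)| sorted: 1.1318, 0.4272, 0.3554, 0.3554, 0.1048.
spectral radius ρ = 1.1318; 1.1318 > 1, so it fails to converge.

1.1318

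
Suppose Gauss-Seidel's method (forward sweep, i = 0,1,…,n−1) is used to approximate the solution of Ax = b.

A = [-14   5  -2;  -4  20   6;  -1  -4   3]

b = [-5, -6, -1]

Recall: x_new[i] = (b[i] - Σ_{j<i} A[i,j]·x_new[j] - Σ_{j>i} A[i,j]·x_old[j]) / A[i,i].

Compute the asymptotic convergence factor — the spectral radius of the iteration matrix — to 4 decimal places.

0.2920

Write A = D+L+U with D = diag(-14, 20, 3).
T_GS = -(D+L)⁻¹U: row 0 first, T[0,2] = -(-2)/(-14) = -0.1429; later rows by forward substitution.
  T[0,:] = [+0.0000  +0.3571  -0.1429]
  T[1,:] = [+0.0000  +0.0714  -0.3286]
  T[2,:] = [+0.0000  +0.2143  -0.4857]
eigenvalue magnitudes: 0.2920, 0.1223, 0.0000.
spectral radius ρ = 0.2920; 0.2920 < 1 ⇒ converges.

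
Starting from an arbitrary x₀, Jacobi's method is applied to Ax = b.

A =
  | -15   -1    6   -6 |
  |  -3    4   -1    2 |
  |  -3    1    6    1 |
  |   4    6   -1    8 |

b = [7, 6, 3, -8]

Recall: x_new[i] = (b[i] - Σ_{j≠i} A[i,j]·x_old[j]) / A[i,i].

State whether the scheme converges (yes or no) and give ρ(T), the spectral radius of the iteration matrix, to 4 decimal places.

Write A = D+L+U with D = diag(-15, 4, 6, 8).
Jacobi: T = -D⁻¹(L+U), T[3,2] = -(-1)/(8) = +0.1250; T[3,3] = 0.
  T[0,:] = [+0.0000  -0.0667  +0.4000  -0.4000]
  T[1,:] = [+0.7500  +0.0000  +0.2500  -0.5000]
  T[2,:] = [+0.5000  -0.1667  +0.0000  -0.1667]
  T[3,:] = [-0.5000  -0.7500  +0.1250  +0.0000]
|roots of det(T-λI)|: 0.9347, 0.5140, 0.4324, 0.0117.
ρ = 0.9347; 0.9347 < 1 ⇒ converges.

yes, ρ = 0.9347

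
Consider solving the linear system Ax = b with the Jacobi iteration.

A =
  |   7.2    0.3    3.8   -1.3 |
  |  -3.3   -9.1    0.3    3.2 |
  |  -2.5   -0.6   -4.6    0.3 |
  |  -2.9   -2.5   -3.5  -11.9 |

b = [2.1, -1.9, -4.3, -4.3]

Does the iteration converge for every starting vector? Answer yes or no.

yes

Diagonal D = diag(7.2, -9.1, -4.6, -11.9); L, U strict lower/upper.
Jacobi: T = -D⁻¹(L+U), T[0,2] = -(3.8)/(7.2) = -0.5278; T[0,0] = 0.
  T[0,:] = [+0.0000, -0.0417, -0.5278, +0.1806]
  T[1,:] = [-0.3626, +0.0000, +0.0330, +0.3516]
  T[2,:] = [-0.5435, -0.1304, +0.0000, +0.0652]
  T[3,:] = [-0.2437, -0.2101, -0.2941, +0.0000]
moduli |λ_i(T)| = 0.5242, 0.3291, 0.2235, 0.2235.
spectral radius ρ = 0.5242; 0.5242 < 1 ⇒ converges.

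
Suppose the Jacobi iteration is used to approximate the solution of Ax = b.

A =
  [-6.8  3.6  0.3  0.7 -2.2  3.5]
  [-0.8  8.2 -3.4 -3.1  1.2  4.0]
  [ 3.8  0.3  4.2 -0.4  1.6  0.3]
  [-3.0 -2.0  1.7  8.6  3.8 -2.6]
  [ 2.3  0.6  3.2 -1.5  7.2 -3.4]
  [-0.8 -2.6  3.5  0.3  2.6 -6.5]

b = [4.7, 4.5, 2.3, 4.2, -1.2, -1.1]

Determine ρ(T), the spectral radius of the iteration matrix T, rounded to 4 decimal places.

Split A = D + L + U, D = diag(-6.8, 8.2, 4.2, 8.6, 7.2, -6.5).
T_J = -D⁻¹(L+U): T[3,0] = -(-3)/(8.6) = +0.3488; T[3,3] = 0.
  T[0,:] = [+0.0000, +0.5294, +0.0441, +0.1029, -0.3235, +0.5147]
  T[1,:] = [+0.0976, +0.0000, +0.4146, +0.3780, -0.1463, -0.4878]
  T[2,:] = [-0.9048, -0.0714, +0.0000, +0.0952, -0.3810, -0.0714]
  T[3,:] = [+0.3488, +0.2326, -0.1977, +0.0000, -0.4419, +0.3023]
  T[4,:] = [-0.3194, -0.0833, -0.4444, +0.2083, +0.0000, +0.4722]
  T[5,:] = [-0.1231, -0.4000, +0.5385, +0.0462, +0.4000, +0.0000]
|eigenvalues of T|: 1.1457, 0.7696, 0.5976, 0.5976, 0.4339, 0.4339.
ρ = 1.1457; 1.1457 > 1, so it fails to converge.

1.1457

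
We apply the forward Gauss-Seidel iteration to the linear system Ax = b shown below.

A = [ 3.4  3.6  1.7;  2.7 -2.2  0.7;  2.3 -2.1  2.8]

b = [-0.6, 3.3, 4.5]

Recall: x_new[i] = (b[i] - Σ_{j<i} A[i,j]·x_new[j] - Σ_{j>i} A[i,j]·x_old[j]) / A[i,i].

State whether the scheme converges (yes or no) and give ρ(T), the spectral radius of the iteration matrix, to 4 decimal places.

no, ρ = 1.3200

Split A = D + L + U, D = diag(3.4, -2.2, 2.8).
Gauss-Seidel: T = -(D+L)⁻¹U, row 0 first, T[0,2] = -(1.7)/(3.4) = -0.5000; later rows by forward substitution.
  T[0,:] = [+0.0000  -1.0588  -0.5000]
  T[1,:] = [+0.0000  -1.2995  -0.2955]
  T[2,:] = [+0.0000  -0.1049  +0.1891]
|eigenvalues of T|: 1.3200, 0.2097, 0.0000.
ρ = 1.3200; 1.3200 > 1, so it fails to converge.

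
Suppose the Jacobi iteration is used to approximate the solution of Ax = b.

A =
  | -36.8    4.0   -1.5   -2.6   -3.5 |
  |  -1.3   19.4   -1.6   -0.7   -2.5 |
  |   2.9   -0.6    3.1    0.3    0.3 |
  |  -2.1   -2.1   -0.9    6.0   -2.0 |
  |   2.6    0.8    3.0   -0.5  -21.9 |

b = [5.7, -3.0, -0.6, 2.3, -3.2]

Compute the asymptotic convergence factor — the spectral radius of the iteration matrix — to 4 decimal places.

0.2789

A = D + L + U where D = diag(-36.8, 19.4, 3.1, 6, -21.9).
T_J = -D⁻¹(L+U): T[1,2] = -(-1.6)/(19.4) = +0.0825; T[1,1] = 0.
  T[0,:] = [+0.0000, +0.1087, -0.0408, -0.0707, -0.0951]
  T[1,:] = [+0.0670, +0.0000, +0.0825, +0.0361, +0.1289]
  T[2,:] = [-0.9355, +0.1935, +0.0000, -0.0968, -0.0968]
  T[3,:] = [+0.3500, +0.3500, +0.1500, +0.0000, +0.3333]
  T[4,:] = [+0.1187, +0.0365, +0.1370, -0.0228, +0.0000]
|λ(T)| sorted: 0.2789, 0.2158, 0.2158, 0.1322, 0.0441.
spectral radius ρ = 0.2789; 0.2789 < 1, so it converges for any x₀.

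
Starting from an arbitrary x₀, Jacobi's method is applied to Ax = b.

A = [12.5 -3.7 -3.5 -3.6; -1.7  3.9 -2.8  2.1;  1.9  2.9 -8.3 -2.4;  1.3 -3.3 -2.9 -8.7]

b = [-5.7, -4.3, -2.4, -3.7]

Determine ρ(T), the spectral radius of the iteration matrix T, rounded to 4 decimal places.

0.9244

A = D + L + U where D = diag(12.5, 3.9, -8.3, -8.7).
Jacobi T = -D⁻¹(L+U): T[2,0] = -(1.9)/(-8.3) = +0.2289; T[2,2] = 0.
  T[0,:] = [+0.0000  +0.2960  +0.2800  +0.2880]
  T[1,:] = [+0.4359  +0.0000  +0.7179  -0.5385]
  T[2,:] = [+0.2289  +0.3494  +0.0000  -0.2892]
  T[3,:] = [+0.1494  -0.3793  -0.3333  +0.0000]
eigenvalue magnitudes: 0.9244, 0.6903, 0.4462, 0.2121.
spectral radius ρ = 0.9244; 0.9244 < 1, so it converges for any x₀.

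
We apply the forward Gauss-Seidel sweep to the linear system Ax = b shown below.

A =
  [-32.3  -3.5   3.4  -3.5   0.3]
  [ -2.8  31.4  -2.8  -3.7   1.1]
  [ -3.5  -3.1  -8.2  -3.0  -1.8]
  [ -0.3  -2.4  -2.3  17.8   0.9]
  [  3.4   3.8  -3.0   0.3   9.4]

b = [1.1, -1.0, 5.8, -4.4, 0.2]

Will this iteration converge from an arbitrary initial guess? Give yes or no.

yes

Diagonal D = diag(-32.3, 31.4, -8.2, 17.8, 9.4); L, U strict lower/upper.
T_GS = -(D+L)⁻¹U: row 0 first, T[0,4] = -(0.3)/(-32.3) = +0.0093; later rows by forward substitution.
  T[0,:] = [+0.0000, -0.1084, +0.1053, -0.1084, +0.0093]
  T[1,:] = [+0.0000, -0.0097, +0.0986, +0.1082, -0.0342]
  T[2,:] = [+0.0000, +0.0499, -0.0822, -0.3605, -0.2105]
  T[3,:] = [+0.0000, +0.0033, +0.0044, -0.0338, -0.0822]
  T[4,:] = [+0.0000, +0.0589, -0.1043, -0.1185, -0.0541]
eigenvalue magnitudes: 0.2931, 0.0907, 0.0907, 0.0268, 0.0000.
spectral radius ρ = 0.2931; 0.2931 < 1, so it converges for any x₀.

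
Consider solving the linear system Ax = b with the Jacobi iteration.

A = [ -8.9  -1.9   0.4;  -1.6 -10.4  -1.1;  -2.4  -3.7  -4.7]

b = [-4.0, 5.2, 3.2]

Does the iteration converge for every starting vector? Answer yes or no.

yes

Split A = D + L + U, D = diag(-8.9, -10.4, -4.7).
T_J = -D⁻¹(L+U): T[1,0] = -(-1.6)/(-10.4) = -0.1538; T[1,1] = 0.
  T[0,:] = [+0.0000, -0.2135, +0.0449]
  T[1,:] = [-0.1538, +0.0000, -0.1058]
  T[2,:] = [-0.5106, -0.7872, +0.0000]
|roots of det(T-λI)|: 0.3338, 0.2649, 0.0688.
ρ(T) = max|λ| = 0.3338; 0.3338 < 1: convergent.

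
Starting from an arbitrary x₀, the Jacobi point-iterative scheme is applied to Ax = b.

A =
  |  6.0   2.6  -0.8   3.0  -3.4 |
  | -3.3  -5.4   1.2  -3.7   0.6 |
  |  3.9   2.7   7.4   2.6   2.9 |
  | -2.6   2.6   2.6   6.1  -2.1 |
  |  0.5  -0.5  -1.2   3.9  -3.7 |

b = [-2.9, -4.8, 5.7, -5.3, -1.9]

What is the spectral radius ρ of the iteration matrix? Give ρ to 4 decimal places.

1.1737

Split A = D + L + U, D = diag(6, -5.4, 7.4, 6.1, -3.7).
Jacobi T = -D⁻¹(L+U): T[1,2] = -(1.2)/(-5.4) = +0.2222; T[1,1] = 0.
  T[0,:] = [+0.0000 -0.4333 +0.1333 -0.5000 +0.5667]
  T[1,:] = [-0.6111 +0.0000 +0.2222 -0.6852 +0.1111]
  T[2,:] = [-0.5270 -0.3649 +0.0000 -0.3514 -0.3919]
  T[3,:] = [+0.4262 -0.4262 -0.4262 +0.0000 +0.3443]
  T[4,:] = [+0.1351 -0.1351 -0.3243 +1.0541 +0.0000]
|λ(T)| sorted: 1.1737, 0.8858, 0.6013, 0.6013, 0.2477.
spectral radius ρ = 1.1737; 1.1737 > 1 ⇒ diverges.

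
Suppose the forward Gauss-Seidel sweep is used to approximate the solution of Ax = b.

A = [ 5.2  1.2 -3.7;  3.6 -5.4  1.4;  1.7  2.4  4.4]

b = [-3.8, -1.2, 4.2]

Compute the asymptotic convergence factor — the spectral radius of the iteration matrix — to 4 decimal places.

0.8559

Let D = diag(5.2, -5.4, 4.4); L, U the strict triangles.
Gauss-Seidel: T = -(D+L)⁻¹U, row 0 first, T[0,1] = -(1.2)/(5.2) = -0.2308; later rows by forward substitution.
  T[0,:] = [+0.0000  -0.2308  +0.7115]
  T[1,:] = [+0.0000  -0.1538  +0.7336]
  T[2,:] = [+0.0000  +0.1731  -0.6751]
moduli |λ_i(T)| = 0.8559, 0.0270, 0.0000.
ρ(T) = max|λ| = 0.8559; 0.8559 < 1 ⇒ converges.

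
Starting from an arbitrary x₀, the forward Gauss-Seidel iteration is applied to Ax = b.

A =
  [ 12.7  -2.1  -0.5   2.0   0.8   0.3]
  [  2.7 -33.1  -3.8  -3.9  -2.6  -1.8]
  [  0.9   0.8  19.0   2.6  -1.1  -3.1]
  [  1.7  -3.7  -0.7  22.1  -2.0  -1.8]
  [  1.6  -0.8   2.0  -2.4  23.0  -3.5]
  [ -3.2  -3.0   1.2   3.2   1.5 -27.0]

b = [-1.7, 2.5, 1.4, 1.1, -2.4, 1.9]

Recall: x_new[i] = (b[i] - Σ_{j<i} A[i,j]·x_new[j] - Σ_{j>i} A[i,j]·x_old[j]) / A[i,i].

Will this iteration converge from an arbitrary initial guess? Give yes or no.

yes

Diagonal D = diag(12.7, -33.1, 19, 22.1, 23, -27); L, U strict lower/upper.
GS T = -(D+L)⁻¹U: row 0 first, T[0,5] = -(0.3)/(12.7) = -0.0236; later rows by forward substitution.
  T[0,:] = [+0.0000  +0.1654  +0.0394  -0.1575  -0.0630  -0.0236]
  T[1,:] = [+0.0000  +0.0135  -0.1116  -0.1307  -0.0837  -0.0563]
  T[2,:] = [+0.0000  -0.0084  +0.0028  -0.1239  +0.0644  +0.1666]
  T[3,:] = [+0.0000  -0.0107  -0.0216  -0.0137  +0.0834  +0.0791]
  T[4,:] = [+0.0000  -0.0114  -0.0091  +0.0158  +0.0046  +0.1456]
  T[5,:] = [+0.0000  -0.0234  +0.0048  +0.0269  +0.0298  +0.0339]
|roots of det(T-λI)|: 0.1621, 0.0799, 0.0799, 0.0754, 0.0543, 0.0000.
ρ(T) = max|λ| = 0.1621; 0.1621 < 1 ⇒ converges.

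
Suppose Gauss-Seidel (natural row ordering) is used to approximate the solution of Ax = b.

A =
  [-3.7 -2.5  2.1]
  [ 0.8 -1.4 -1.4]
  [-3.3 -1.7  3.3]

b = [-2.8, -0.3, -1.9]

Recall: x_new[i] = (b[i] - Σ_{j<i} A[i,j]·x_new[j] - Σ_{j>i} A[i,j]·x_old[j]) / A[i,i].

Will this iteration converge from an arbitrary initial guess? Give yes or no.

yes

A = D + L + U where D = diag(-3.7, -1.4, 3.3).
Gauss-Seidel: T = -(D+L)⁻¹U, row 0 first, T[0,1] = -(-2.5)/(-3.7) = -0.6757; later rows by forward substitution.
  T[0,:] = [+0.0000 -0.6757 +0.5676]
  T[1,:] = [+0.0000 -0.3861 -0.6757]
  T[2,:] = [+0.0000 -0.8746 +0.2195]
|eigenvalues of T|: 0.9095, 0.7429, 0.0000.
ρ = 0.9095; 0.9095 < 1, so it converges for any x₀.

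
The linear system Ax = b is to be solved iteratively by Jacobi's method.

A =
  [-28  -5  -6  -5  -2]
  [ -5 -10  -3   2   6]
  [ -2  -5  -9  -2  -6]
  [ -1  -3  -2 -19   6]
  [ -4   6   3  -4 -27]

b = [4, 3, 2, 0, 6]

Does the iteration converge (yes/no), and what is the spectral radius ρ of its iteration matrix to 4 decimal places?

yes, ρ = 0.6783

Diagonal D = diag(-28, -10, -9, -19, -27); L, U strict lower/upper.
Jacobi T = -D⁻¹(L+U): T[1,4] = -(6)/(-10) = +0.6000; T[1,1] = 0.
  T[0,:] = [+0.0000, -0.1786, -0.2143, -0.1786, -0.0714]
  T[1,:] = [-0.5000, +0.0000, -0.3000, +0.2000, +0.6000]
  T[2,:] = [-0.2222, -0.5556, +0.0000, -0.2222, -0.6667]
  T[3,:] = [-0.0526, -0.1579, -0.1053, +0.0000, +0.3158]
  T[4,:] = [-0.1481, +0.2222, +0.1111, -0.1481, +0.0000]
|roots of det(T-λI)|: 0.6783, 0.4435, 0.4435, 0.2721, 0.2721.
spectral radius ρ = 0.6783; 0.6783 < 1 ⇒ converges.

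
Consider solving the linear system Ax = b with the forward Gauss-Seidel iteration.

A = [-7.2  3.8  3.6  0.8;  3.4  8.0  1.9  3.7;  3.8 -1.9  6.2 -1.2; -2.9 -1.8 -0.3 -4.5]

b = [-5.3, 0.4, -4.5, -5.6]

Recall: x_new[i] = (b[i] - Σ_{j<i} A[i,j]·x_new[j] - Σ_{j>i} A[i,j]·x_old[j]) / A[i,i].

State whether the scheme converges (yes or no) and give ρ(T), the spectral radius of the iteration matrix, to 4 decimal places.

yes, ρ = 0.8480

Split A = D + L + U, D = diag(-7.2, 8, 6.2, -4.5).
GS T = -(D+L)⁻¹U: row 0 first, T[0,2] = -(3.6)/(-7.2) = +0.5000; later rows by forward substitution.
  T[0,:] = [+0.0000, +0.5278, +0.5000, +0.1111]
  T[1,:] = [+0.0000, -0.2243, -0.4500, -0.5097]
  T[2,:] = [+0.0000, -0.3922, -0.4444, -0.0308]
  T[3,:] = [+0.0000, -0.2243, -0.1126, +0.1343]
|roots of det(T-λI)|: 0.8480, 0.3643, 0.0506, 0.0000.
spectral radius ρ = 0.8480; 0.8480 < 1 ⇒ converges.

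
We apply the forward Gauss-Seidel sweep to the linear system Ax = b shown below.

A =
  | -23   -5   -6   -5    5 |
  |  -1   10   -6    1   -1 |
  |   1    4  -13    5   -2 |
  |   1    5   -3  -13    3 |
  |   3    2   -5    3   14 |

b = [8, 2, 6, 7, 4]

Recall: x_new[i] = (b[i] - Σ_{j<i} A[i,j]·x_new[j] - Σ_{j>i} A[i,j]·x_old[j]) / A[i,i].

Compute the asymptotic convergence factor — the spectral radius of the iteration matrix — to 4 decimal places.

Diagonal D = diag(-23, 10, -13, -13, 14); L, U strict lower/upper.
GS T = -(D+L)⁻¹U: row 0 first, T[0,1] = -(-5)/(-23) = -0.2174; later rows by forward substitution.
  T[0,:] = [+0.0000 -0.2174 -0.2609 -0.2174 +0.2174]
  T[1,:] = [+0.0000 -0.0217 +0.5739 -0.1217 +0.1217]
  T[2,:] = [+0.0000 -0.0234 +0.1565 +0.3304 -0.0997]
  T[3,:] = [+0.0000 -0.0197 +0.1645 -0.1398 +0.3173]
  T[4,:] = [+0.0000 +0.0455 -0.0054 +0.2119 -0.1676]
|roots of det(T-λI)|: 0.5065, 0.2852, 0.1310, 0.1310, 0.0000.
ρ(T) = max|λ| = 0.5065; 0.5065 < 1, so it converges for any x₀.

0.5065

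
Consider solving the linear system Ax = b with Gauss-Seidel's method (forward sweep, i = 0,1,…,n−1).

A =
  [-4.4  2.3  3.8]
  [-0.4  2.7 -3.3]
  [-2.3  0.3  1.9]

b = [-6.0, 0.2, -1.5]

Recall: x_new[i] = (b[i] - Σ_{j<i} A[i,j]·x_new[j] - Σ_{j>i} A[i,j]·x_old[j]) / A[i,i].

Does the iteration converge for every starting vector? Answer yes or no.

no

Diagonal D = diag(-4.4, 2.7, 1.9); L, U strict lower/upper.
GS T = -(D+L)⁻¹U: row 0 first, T[0,2] = -(3.8)/(-4.4) = +0.8636; later rows by forward substitution.
  T[0,:] = [+0.0000  +0.5227  +0.8636]
  T[1,:] = [+0.0000  +0.0774  +1.3502]
  T[2,:] = [+0.0000  +0.6205  +0.8323]
eigenvalue magnitudes: 1.4449, 0.5352, 0.0000.
ρ = 1.4449; 1.4449 > 1: divergent.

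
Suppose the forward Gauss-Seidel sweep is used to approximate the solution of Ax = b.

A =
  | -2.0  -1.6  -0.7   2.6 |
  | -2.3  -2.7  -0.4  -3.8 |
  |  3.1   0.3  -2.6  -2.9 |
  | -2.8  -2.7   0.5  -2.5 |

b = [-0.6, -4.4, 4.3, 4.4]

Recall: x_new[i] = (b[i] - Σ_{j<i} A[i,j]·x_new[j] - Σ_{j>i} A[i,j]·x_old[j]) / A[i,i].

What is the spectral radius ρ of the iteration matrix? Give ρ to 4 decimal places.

Write A = D+L+U with D = diag(-2, -2.7, -2.6, -2.5).
T_GS = -(D+L)⁻¹U: row 0 first, T[0,1] = -(-1.6)/(-2) = -0.8000; later rows by forward substitution.
  T[0,:] = [+0.0000  -0.8000  -0.3500  +1.3000]
  T[1,:] = [+0.0000  +0.6815  +0.1500  -2.5148]
  T[2,:] = [+0.0000  -0.8752  -0.4000  +0.1444]
  T[3,:] = [+0.0000  -0.0150  +0.1500  +1.2889]
|roots of det(T-λI)|: 1.5278, 0.3113, 0.3113, 0.0000.
ρ = 1.5278; 1.5278 > 1, so it fails to converge.

1.5278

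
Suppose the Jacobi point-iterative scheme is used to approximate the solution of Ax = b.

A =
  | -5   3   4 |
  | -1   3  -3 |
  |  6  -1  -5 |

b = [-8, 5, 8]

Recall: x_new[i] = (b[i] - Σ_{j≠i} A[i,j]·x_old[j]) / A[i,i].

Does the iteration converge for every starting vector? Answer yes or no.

Split A = D + L + U, D = diag(-5, 3, -5).
Jacobi: T = -D⁻¹(L+U), T[1,0] = -(-1)/(3) = +0.3333; T[1,1] = 0.
  T[0,:] = [+0.0000  +0.6000  +0.8000]
  T[1,:] = [+0.3333  +0.0000  +1.0000]
  T[2,:] = [+1.2000  -0.2000  +0.0000]
|λ(T)| sorted: 1.2262, 0.7373, 0.7373.
ρ(T) = max|λ| = 1.2262; 1.2262 > 1 ⇒ diverges.

no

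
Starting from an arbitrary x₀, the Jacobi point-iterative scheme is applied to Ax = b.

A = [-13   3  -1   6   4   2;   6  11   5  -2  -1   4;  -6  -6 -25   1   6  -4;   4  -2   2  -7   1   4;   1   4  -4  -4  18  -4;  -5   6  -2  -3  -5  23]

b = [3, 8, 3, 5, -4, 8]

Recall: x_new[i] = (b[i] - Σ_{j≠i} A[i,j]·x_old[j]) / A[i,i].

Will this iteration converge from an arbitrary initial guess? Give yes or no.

Diagonal D = diag(-13, 11, -25, -7, 18, 23); L, U strict lower/upper.
Jacobi: T = -D⁻¹(L+U), T[3,5] = -(4)/(-7) = +0.5714; T[3,3] = 0.
  T[0,:] = [+0.0000 +0.2308 -0.0769 +0.4615 +0.3077 +0.1538]
  T[1,:] = [-0.5455 +0.0000 -0.4545 +0.1818 +0.0909 -0.3636]
  T[2,:] = [-0.2400 -0.2400 +0.0000 +0.0400 +0.2400 -0.1600]
  T[3,:] = [+0.5714 -0.2857 +0.2857 +0.0000 +0.1429 +0.5714]
  T[4,:] = [-0.0556 -0.2222 +0.2222 +0.2222 +0.0000 +0.2222]
  T[5,:] = [+0.2174 -0.2609 +0.0870 +0.1304 +0.2174 +0.0000]
|λ(T)| sorted: 0.8732, 0.4597, 0.4366, 0.4366, 0.3133, 0.1830.
ρ(T) = max|λ| = 0.8732; 0.8732 < 1, so it converges for any x₀.

yes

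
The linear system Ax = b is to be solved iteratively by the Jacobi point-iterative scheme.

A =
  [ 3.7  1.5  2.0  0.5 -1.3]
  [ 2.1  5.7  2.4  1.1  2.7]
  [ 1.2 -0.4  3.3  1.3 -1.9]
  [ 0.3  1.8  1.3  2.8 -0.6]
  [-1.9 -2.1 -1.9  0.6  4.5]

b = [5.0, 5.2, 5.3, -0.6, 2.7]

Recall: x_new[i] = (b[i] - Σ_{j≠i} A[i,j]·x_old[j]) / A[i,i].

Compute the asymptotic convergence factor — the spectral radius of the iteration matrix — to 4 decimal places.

1.1520

Diagonal D = diag(3.7, 5.7, 3.3, 2.8, 4.5); L, U strict lower/upper.
Jacobi: T = -D⁻¹(L+U), T[2,3] = -(1.3)/(3.3) = -0.3939; T[2,2] = 0.
  T[0,:] = [+0.0000  -0.4054  -0.5405  -0.1351  +0.3514]
  T[1,:] = [-0.3684  +0.0000  -0.4211  -0.1930  -0.4737]
  T[2,:] = [-0.3636  +0.1212  +0.0000  -0.3939  +0.5758]
  T[3,:] = [-0.1071  -0.6429  -0.4643  +0.0000  +0.2143]
  T[4,:] = [+0.4222  +0.4667  +0.4222  -0.1333  +0.0000]
|roots of det(T-λI)|: 1.1520, 0.6016, 0.6016, 0.4655, 0.1366.
ρ = 1.1520; 1.1520 > 1 ⇒ diverges.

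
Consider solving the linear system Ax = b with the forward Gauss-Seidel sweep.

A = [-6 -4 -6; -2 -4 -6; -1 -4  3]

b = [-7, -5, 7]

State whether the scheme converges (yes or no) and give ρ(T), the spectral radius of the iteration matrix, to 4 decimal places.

no, ρ = 1.5486

Split A = D + L + U, D = diag(-6, -4, 3).
GS T = -(D+L)⁻¹U: row 0 first, T[0,1] = -(-4)/(-6) = -0.6667; later rows by forward substitution.
  T[0,:] = [+0.0000 -0.6667 -1.0000]
  T[1,:] = [+0.0000 +0.3333 -1.0000]
  T[2,:] = [+0.0000 +0.2222 -1.6667]
|eigenvalues of T|: 1.5486, 0.2153, 0.0000.
ρ(T) = max|λ| = 1.5486; 1.5486 > 1 ⇒ diverges.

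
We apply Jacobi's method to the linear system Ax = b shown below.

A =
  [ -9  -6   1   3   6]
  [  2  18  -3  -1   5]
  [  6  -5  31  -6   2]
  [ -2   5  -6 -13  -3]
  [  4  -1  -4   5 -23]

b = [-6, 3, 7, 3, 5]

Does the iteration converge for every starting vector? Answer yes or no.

yes

Let D = diag(-9, 18, 31, -13, -23); L, U the strict triangles.
Jacobi T = -D⁻¹(L+U): T[4,0] = -(4)/(-23) = +0.1739; T[4,4] = 0.
  T[0,:] = [+0.0000, -0.6667, +0.1111, +0.3333, +0.6667]
  T[1,:] = [-0.1111, +0.0000, +0.1667, +0.0556, -0.2778]
  T[2,:] = [-0.1935, +0.1613, +0.0000, +0.1935, -0.0645]
  T[3,:] = [-0.1538, +0.3846, -0.4615, +0.0000, -0.2308]
  T[4,:] = [+0.1739, -0.0435, -0.1739, +0.2174, +0.0000]
|roots of det(T-λI)|: 0.5580, 0.3848, 0.3848, 0.2986, 0.2986.
spectral radius ρ = 0.5580; 0.5580 < 1 ⇒ converges.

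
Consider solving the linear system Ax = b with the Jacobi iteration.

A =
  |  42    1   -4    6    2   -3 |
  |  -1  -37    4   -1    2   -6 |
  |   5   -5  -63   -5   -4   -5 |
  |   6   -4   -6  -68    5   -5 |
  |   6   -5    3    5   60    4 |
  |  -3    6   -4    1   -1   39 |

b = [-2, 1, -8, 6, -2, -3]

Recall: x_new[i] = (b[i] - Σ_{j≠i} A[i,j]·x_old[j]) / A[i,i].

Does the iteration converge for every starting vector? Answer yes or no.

yes

Diagonal D = diag(42, -37, -63, -68, 60, 39); L, U strict lower/upper.
T_J = -D⁻¹(L+U): T[4,3] = -(5)/(60) = -0.0833; T[4,4] = 0.
  T[0,:] = [+0.0000, -0.0238, +0.0952, -0.1429, -0.0476, +0.0714]
  T[1,:] = [-0.0270, +0.0000, +0.1081, -0.0270, +0.0541, -0.1622]
  T[2,:] = [+0.0794, -0.0794, +0.0000, -0.0794, -0.0635, -0.0794]
  T[3,:] = [+0.0882, -0.0588, -0.0882, +0.0000, +0.0735, -0.0735]
  T[4,:] = [-0.1000, +0.0833, -0.0500, -0.0833, +0.0000, -0.0667]
  T[5,:] = [+0.0769, -0.1538, +0.1026, -0.0256, +0.0256, +0.0000]
eigenvalue magnitudes: 0.2343, 0.1931, 0.1931, 0.0998, 0.0998, 0.0700.
ρ(T) = max|λ| = 0.2343; 0.2343 < 1, so it converges for any x₀.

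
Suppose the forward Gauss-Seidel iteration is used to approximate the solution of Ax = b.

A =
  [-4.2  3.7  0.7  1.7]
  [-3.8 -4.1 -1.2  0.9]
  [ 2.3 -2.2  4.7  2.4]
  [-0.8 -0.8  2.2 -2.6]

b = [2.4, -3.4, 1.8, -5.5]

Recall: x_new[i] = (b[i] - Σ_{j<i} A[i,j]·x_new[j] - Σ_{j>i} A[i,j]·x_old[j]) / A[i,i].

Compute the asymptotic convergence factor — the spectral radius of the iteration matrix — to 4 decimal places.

1.5716

Let D = diag(-4.2, -4.1, 4.7, -2.6); L, U the strict triangles.
GS T = -(D+L)⁻¹U: row 0 first, T[0,3] = -(1.7)/(-4.2) = +0.4048; later rows by forward substitution.
  T[0,:] = [+0.0000, +0.8810, +0.1667, +0.4048]
  T[1,:] = [+0.0000, -0.8165, -0.4472, -0.1556]
  T[2,:] = [+0.0000, -0.8133, -0.2909, -0.7816]
  T[3,:] = [+0.0000, -0.7080, -0.1598, -0.7380]
|eigenvalues of T|: 1.5716, 0.1606, 0.1606, 0.0000.
ρ = 1.5716; 1.5716 > 1: divergent.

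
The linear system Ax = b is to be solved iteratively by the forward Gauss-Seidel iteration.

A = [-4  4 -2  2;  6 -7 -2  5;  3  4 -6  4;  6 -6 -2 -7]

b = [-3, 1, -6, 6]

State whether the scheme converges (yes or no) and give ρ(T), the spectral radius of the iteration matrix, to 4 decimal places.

Diagonal D = diag(-4, -7, -6, -7); L, U strict lower/upper.
GS T = -(D+L)⁻¹U: row 0 first, T[0,3] = -(2)/(-4) = +0.5000; later rows by forward substitution.
  T[0,:] = [+0.0000, +1.0000, -0.5000, +0.5000]
  T[1,:] = [+0.0000, +0.8571, -0.7143, +1.1429]
  T[2,:] = [+0.0000, +1.0714, -0.7262, +1.6786]
  T[3,:] = [+0.0000, -0.1837, +0.3912, -1.0306]
eigenvalue magnitudes: 1.3241, 0.3511, 0.3511, 0.0000.
ρ(T) = max|λ| = 1.3241; 1.3241 > 1: divergent.

no, ρ = 1.3241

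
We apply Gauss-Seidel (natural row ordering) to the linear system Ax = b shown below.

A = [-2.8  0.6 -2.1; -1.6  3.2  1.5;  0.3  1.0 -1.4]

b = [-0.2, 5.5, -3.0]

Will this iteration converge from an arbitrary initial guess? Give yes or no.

A = D + L + U where D = diag(-2.8, 3.2, -1.4).
Gauss-Seidel: T = -(D+L)⁻¹U, row 0 first, T[0,2] = -(-2.1)/(-2.8) = -0.7500; later rows by forward substitution.
  T[0,:] = [+0.0000, +0.2143, -0.7500]
  T[1,:] = [+0.0000, +0.1071, -0.8438]
  T[2,:] = [+0.0000, +0.1224, -0.7634]
|λ(T)| sorted: 0.6216, 0.0346, 0.0000.
spectral radius ρ = 0.6216; 0.6216 < 1: convergent.

yes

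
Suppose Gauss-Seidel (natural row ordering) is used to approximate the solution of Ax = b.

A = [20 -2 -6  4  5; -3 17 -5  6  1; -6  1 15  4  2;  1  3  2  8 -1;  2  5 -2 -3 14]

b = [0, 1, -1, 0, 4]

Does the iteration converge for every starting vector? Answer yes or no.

Diagonal D = diag(20, 17, 15, 8, 14); L, U strict lower/upper.
T_GS = -(D+L)⁻¹U: row 0 first, T[0,2] = -(-6)/(20) = +0.3000; later rows by forward substitution.
  T[0,:] = [+0.0000, +0.1000, +0.3000, -0.2000, -0.2500]
  T[1,:] = [+0.0000, +0.0176, +0.3471, -0.3882, -0.1029]
  T[2,:] = [+0.0000, +0.0388, +0.0969, -0.3208, -0.2265]
  T[3,:] = [+0.0000, -0.0288, -0.1919, +0.2508, +0.2515]
  T[4,:] = [+0.0000, -0.0212, -0.1941, +0.1751, +0.0940]
|λ(T)| sorted: 0.6475, 0.1155, 0.0433, 0.0433, 0.0000.
ρ = 0.6475; 0.6475 < 1, so it converges for any x₀.

yes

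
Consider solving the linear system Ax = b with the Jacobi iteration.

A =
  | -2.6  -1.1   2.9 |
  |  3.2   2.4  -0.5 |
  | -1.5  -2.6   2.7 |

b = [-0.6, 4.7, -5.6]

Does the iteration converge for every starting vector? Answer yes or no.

A = D + L + U where D = diag(-2.6, 2.4, 2.7).
Jacobi T = -D⁻¹(L+U): T[2,1] = -(-2.6)/(2.7) = +0.9630; T[2,2] = 0.
  T[0,:] = [+0.0000, -0.4231, +1.1154]
  T[1,:] = [-1.3333, +0.0000, +0.2083]
  T[2,:] = [+0.5556, +0.9630, +0.0000]
moduli |λ_i(T)| = 1.5331, 0.9829, 0.9829.
ρ = 1.5331; 1.5331 > 1: divergent.

no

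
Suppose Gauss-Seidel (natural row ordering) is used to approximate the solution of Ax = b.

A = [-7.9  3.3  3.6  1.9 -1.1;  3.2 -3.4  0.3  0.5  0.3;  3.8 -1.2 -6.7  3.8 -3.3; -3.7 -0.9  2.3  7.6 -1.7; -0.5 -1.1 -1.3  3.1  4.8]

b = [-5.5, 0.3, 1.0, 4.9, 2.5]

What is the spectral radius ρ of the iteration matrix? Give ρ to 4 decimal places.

Write A = D+L+U with D = diag(-7.9, -3.4, -6.7, 7.6, 4.8).
Gauss-Seidel: T = -(D+L)⁻¹U, row 0 first, T[0,1] = -(3.3)/(-7.9) = +0.4177; later rows by forward substitution.
  T[0,:] = [+0.0000, +0.4177, +0.4557, +0.2405, -0.1392]
  T[1,:] = [+0.0000, +0.3931, +0.5171, +0.3734, -0.0428]
  T[2,:] = [+0.0000, +0.1665, +0.1658, +0.6367, -0.5638]
  T[3,:] = [+0.0000, +0.1995, +0.2329, -0.0314, +0.3215]
  T[4,:] = [+0.0000, +0.0498, +0.0605, +0.3033, -0.3846]
moduli |λ_i(T)| = 0.8247, 0.6243, 0.0308, 0.0308, 0.0000.
spectral radius ρ = 0.8247; 0.8247 < 1, so it converges for any x₀.

0.8247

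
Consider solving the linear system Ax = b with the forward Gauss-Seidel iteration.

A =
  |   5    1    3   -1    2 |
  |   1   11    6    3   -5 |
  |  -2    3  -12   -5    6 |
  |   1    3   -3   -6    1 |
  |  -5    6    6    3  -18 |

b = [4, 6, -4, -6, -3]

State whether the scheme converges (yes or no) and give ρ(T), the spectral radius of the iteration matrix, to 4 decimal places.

yes, ρ = 0.7029

Diagonal D = diag(5, 11, -12, -6, -18); L, U strict lower/upper.
T_GS = -(D+L)⁻¹U: row 0 first, T[0,4] = -(2)/(5) = -0.4000; later rows by forward substitution.
  T[0,:] = [+0.0000, -0.2000, -0.6000, +0.2000, -0.4000]
  T[1,:] = [+0.0000, +0.0182, -0.4909, -0.2909, +0.4909]
  T[2,:] = [+0.0000, +0.0379, -0.0227, -0.5227, +0.6894]
  T[3,:] = [+0.0000, -0.0432, -0.3341, +0.1492, +0.0008]
  T[4,:] = [+0.0000, +0.0670, -0.0602, -0.3019, +0.5047]
moduli |λ_i(T)| = 0.7029, 0.2754, 0.1488, 0.0730, 0.0000.
ρ(T) = max|λ| = 0.7029; 0.7029 < 1, so it converges for any x₀.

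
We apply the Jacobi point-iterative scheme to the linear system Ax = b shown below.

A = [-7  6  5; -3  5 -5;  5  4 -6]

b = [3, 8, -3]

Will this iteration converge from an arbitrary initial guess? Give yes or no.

Let D = diag(-7, 5, -6); L, U the strict triangles.
T_J = -D⁻¹(L+U): T[1,2] = -(-5)/(5) = +1.0000; T[1,1] = 0.
  T[0,:] = [+0.0000  +0.8571  +0.7143]
  T[1,:] = [+0.6000  +0.0000  +1.0000]
  T[2,:] = [+0.8333  +0.6667  +0.0000]
eigenvalue magnitudes: 1.5554, 0.8018, 0.8018.
ρ(T) = max|λ| = 1.5554; 1.5554 > 1, so it fails to converge.

no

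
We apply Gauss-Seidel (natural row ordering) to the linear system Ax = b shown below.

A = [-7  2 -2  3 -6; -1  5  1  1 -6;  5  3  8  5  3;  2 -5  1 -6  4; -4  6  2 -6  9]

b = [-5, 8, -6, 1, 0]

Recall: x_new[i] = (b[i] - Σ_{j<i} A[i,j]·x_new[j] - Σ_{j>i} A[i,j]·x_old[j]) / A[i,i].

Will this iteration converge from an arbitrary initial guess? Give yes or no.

Let D = diag(-7, 5, 8, -6, 9); L, U the strict triangles.
Gauss-Seidel: T = -(D+L)⁻¹U, row 0 first, T[0,3] = -(3)/(-7) = +0.4286; later rows by forward substitution.
  T[0,:] = [+0.0000, +0.2857, -0.2857, +0.4286, -0.8571]
  T[1,:] = [+0.0000, +0.0571, -0.2571, -0.1143, +1.0286]
  T[2,:] = [+0.0000, -0.2000, +0.2750, -0.8500, -0.2250]
  T[3,:] = [+0.0000, +0.0143, +0.1649, +0.0964, -0.5137]
  T[4,:] = [+0.0000, +0.1429, +0.0933, +0.5198, -1.3591]
|eigenvalues of T|: 1.2502, 0.2695, 0.2695, 0.1166, 0.0000.
ρ = 1.2502; 1.2502 > 1: divergent.

no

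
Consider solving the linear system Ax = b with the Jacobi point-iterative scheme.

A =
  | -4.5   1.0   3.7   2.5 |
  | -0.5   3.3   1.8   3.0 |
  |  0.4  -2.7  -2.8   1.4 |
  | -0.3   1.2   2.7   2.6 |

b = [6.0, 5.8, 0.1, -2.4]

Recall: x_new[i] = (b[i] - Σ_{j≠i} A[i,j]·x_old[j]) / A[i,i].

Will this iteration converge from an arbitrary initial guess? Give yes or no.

no

Let D = diag(-4.5, 3.3, -2.8, 2.6); L, U the strict triangles.
Jacobi T = -D⁻¹(L+U): T[0,1] = -(1)/(-4.5) = +0.2222; T[0,0] = 0.
  T[0,:] = [+0.0000 +0.2222 +0.8222 +0.5556]
  T[1,:] = [+0.1515 +0.0000 -0.5455 -0.9091]
  T[2,:] = [+0.1429 -0.9643 +0.0000 +0.5000]
  T[3,:] = [+0.1154 -0.4615 -1.0385 +0.0000]
moduli |λ_i(T)| = 1.2404, 0.8714, 0.8714, 0.1233.
ρ(T) = max|λ| = 1.2404; 1.2404 > 1 ⇒ diverges.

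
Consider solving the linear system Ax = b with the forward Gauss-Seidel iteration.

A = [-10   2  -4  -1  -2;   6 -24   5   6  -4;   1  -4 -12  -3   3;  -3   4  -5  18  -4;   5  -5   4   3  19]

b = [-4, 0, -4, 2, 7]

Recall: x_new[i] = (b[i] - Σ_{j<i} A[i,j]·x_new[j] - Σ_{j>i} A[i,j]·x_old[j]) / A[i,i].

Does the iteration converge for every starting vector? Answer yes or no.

yes

A = D + L + U where D = diag(-10, -24, -12, 18, 19).
GS T = -(D+L)⁻¹U: row 0 first, T[0,2] = -(-4)/(-10) = -0.4000; later rows by forward substitution.
  T[0,:] = [+0.0000, +0.2000, -0.4000, -0.1000, -0.2000]
  T[1,:] = [+0.0000, +0.0500, +0.1083, +0.2250, -0.2167]
  T[2,:] = [+0.0000, -0.0000, -0.0694, -0.3333, +0.3056]
  T[3,:] = [+0.0000, +0.0222, -0.1100, -0.1593, +0.3219]
  T[4,:] = [+0.0000, -0.0430, +0.1658, +0.1808, -0.1195]
|λ(T)| sorted: 0.5875, 0.1314, 0.1314, 0.0601, 0.0000.
ρ = 0.5875; 0.5875 < 1 ⇒ converges.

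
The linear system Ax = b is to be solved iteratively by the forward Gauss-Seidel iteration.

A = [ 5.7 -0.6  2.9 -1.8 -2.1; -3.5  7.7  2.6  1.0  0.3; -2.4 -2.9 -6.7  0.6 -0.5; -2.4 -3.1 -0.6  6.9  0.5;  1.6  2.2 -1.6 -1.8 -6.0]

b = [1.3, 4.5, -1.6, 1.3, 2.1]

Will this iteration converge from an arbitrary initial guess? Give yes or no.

Split A = D + L + U, D = diag(5.7, 7.7, -6.7, 6.9, -6).
T_GS = -(D+L)⁻¹U: row 0 first, T[0,1] = -(-0.6)/(5.7) = +0.1053; later rows by forward substitution.
  T[0,:] = [+0.0000 +0.1053 -0.5088 +0.3158 +0.3684]
  T[1,:] = [+0.0000 +0.0478 -0.5689 +0.0137 +0.1285]
  T[2,:] = [+0.0000 -0.0584 +0.4285 -0.0295 -0.2622]
  T[3,:] = [+0.0000 +0.0530 -0.3953 +0.1134 +0.0906]
  T[4,:] = [+0.0000 +0.0453 -0.3400 +0.0631 +0.1881]
|eigenvalues of T|: 0.7266, 0.0605, 0.0605, 0.0232, 0.0000.
spectral radius ρ = 0.7266; 0.7266 < 1 ⇒ converges.

yes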